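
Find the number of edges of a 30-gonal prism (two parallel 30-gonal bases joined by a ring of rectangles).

90

A prism on an n-gon has two n-gon bases and n rectangular sides: V = 2·30 = 60, E = 3·30 = 90, F = 30 + 2 = 32.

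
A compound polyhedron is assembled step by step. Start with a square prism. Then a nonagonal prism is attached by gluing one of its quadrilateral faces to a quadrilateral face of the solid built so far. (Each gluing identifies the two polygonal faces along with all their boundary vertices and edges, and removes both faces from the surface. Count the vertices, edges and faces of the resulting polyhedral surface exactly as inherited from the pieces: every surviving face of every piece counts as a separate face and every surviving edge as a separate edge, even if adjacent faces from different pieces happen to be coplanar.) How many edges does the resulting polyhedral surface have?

A square prism: V=8, E=12, F=6.
Attach a nonagonal prism (V=18, E=27, F=11) along a 4-gon: merge 4 vertices and 4 edges, delete both glued faces → V=22, E=35, F=15.
Check: V − E + F = 22 − 35 + 15 = 2.

35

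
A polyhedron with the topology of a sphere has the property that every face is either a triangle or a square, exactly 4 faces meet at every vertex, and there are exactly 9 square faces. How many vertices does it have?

15

Let x be the number of triangles; then F = 9 + x.
Edge–face incidences: 2E = 4·9 + 3·x = 36 + 3x.
Every vertex has degree 4, so 4V = 2E.
Euler: V − E + F = 2 ⇒ (2E)/4 − E + (9 + x) = 2.
Multiply by 8: 2·(2E) − 4·(2E) + 8·(9 + x) = 16, i.e. 72 + 8x − 2·(36 + 3x) = 16.
Collecting terms: 2x = 16, so x = 8.
Then 2E = 36 + 3·8 = 60, so E = 30, V = 2E/4 = 15, F = 9 + 8 = 17.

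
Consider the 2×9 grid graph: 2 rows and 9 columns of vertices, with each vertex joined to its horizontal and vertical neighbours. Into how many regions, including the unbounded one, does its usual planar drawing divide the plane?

The grid has V = 2·9 = 18 vertices and E = 2·8 + 9·1 = 25 edges.
F = 2 − V + E = 2 − 18 + 25 = 9.

9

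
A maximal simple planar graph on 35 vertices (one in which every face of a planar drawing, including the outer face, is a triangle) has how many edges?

99

In a plane triangulation 3F = 2E and V − E + F = 2, so E = 3V − 6 = 3·35 − 6 = 99.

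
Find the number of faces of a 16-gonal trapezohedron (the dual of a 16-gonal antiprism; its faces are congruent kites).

32

The n-trapezohedron (dual of the n-antiprism) has V = 2·16 + 2 = 34, E = 4·16 = 64, F = 2·16 = 32.
Check: V − E + F = 34 − 64 + 32 = 2.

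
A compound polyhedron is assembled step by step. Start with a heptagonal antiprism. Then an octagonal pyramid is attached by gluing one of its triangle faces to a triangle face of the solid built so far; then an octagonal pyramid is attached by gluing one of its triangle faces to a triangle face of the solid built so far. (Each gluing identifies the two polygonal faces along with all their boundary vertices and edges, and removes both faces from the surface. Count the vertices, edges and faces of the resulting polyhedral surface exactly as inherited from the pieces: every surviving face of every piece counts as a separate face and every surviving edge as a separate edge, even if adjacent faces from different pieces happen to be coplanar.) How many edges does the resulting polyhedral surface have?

54

A heptagonal antiprism: V=14, E=28, F=16.
Attach an octagonal pyramid (V=9, E=16, F=9) along a 3-gon: merge 3 vertices and 3 edges, delete both glued faces → V=20, E=41, F=23.
Attach an octagonal pyramid (V=9, E=16, F=9) along a 3-gon: merge 3 vertices and 3 edges, delete both glued faces → V=26, E=54, F=30.
Check: V − E + F = 26 − 54 + 30 = 2.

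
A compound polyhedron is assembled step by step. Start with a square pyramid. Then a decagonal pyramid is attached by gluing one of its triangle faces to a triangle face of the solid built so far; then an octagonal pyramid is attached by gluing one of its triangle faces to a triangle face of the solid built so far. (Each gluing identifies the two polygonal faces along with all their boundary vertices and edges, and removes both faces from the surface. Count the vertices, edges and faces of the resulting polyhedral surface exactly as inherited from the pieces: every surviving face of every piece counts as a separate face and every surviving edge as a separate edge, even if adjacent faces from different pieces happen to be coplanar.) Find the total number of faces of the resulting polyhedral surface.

A square pyramid: V=5, E=8, F=5.
Attach a decagonal pyramid (V=11, E=20, F=11) along a 3-gon: merge 3 vertices and 3 edges, delete both glued faces → V=13, E=25, F=14.
Attach an octagonal pyramid (V=9, E=16, F=9) along a 3-gon: merge 3 vertices and 3 edges, delete both glued faces → V=19, E=38, F=21.
Check: V − E + F = 19 − 38 + 21 = 2.

21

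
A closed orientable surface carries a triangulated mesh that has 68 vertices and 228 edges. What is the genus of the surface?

5

Every face is a triangle and each edge borders two faces, so 3F = 2·228, giving F = 152.
χ = V − E + F = 68 − 228 + 152 = -8.
For a closed orientable surface χ = 2 − 2g, so g = (2 − (-8))/2 = 5.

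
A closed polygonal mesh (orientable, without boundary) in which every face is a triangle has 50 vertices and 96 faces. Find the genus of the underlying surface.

0

Every face is a triangle, so 2E = 3·96 = 288, giving E = 144.
χ = V − E + F = 50 − 144 + 96 = 2.
For a closed orientable surface χ = 2 − 2g, so g = (2 − (2))/2 = 0.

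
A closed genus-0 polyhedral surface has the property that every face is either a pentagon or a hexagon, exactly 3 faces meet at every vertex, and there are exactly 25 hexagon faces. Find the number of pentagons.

Let x be the number of pentagons; then F = 25 + x.
Edge–face incidences: 2E = 6·25 + 5·x = 150 + 5x.
Every vertex has degree 3, so 3V = 2E.
Euler: V − E + F = 2 ⇒ (2E)/3 − E + (25 + x) = 2.
Multiply by 6: 2·(2E) − 3·(2E) + 6·(25 + x) = 12, i.e. 150 + 6x − (150 + 5x) = 12.
Collecting terms: x = 12.
Then 2E = 150 + 5·12 = 210, so E = 105, V = 2E/3 = 70, F = 25 + 12 = 37.

12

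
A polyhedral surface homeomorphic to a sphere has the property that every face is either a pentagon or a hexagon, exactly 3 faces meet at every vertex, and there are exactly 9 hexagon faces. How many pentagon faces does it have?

12

Let x be the number of pentagons; then F = 9 + x.
Edge–face incidences: 2E = 6·9 + 5·x = 54 + 5x.
Every vertex has degree 3, so 3V = 2E.
Euler: V − E + F = 2 ⇒ (2E)/3 − E + (9 + x) = 2.
Multiply by 6: 2·(2E) − 3·(2E) + 6·(9 + x) = 12, i.e. 54 + 6x − (54 + 5x) = 12.
Collecting terms: x = 12.
Then 2E = 54 + 5·12 = 114, so E = 57, V = 2E/3 = 38, F = 9 + 12 = 21.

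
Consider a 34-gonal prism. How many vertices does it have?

A prism on an n-gon has two n-gon bases and n rectangular sides: V = 2·34 = 68, E = 3·34 = 102, F = 34 + 2 = 36.

68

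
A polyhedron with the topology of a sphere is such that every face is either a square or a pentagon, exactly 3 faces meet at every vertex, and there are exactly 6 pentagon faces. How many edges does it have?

21

Let x be the number of squares; then F = 6 + x.
Edge–face incidences: 2E = 5·6 + 4·x = 30 + 4x.
Every vertex has degree 3, so 3V = 2E.
Euler: V − E + F = 2 ⇒ (2E)/3 − E + (6 + x) = 2.
Multiply by 6: 2·(2E) − 3·(2E) + 6·(6 + x) = 12, i.e. 36 + 6x − (30 + 4x) = 12.
Collecting terms: 2x + 6 = 12, so 2x = 6, so x = 3.
Then 2E = 30 + 4·3 = 42, so E = 21, V = 2E/3 = 14, F = 6 + 3 = 9.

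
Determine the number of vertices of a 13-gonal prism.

26

A prism on an n-gon has two n-gon bases and n rectangular sides: V = 2·13 = 26, E = 3·13 = 39, F = 13 + 2 = 15.
Check: V − E + F = 26 − 39 + 15 = 2.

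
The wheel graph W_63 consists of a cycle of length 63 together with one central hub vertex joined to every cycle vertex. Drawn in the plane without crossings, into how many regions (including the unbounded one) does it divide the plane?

64

W_63 has V = 63 + 1 = 64 vertices and E = 2·63 = 126 edges.
By Euler's formula F = 2 − V + E = 2 − 64 + 126 = 64.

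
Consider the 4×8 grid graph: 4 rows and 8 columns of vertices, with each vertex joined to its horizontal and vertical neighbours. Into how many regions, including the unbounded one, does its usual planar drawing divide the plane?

The grid has V = 4·8 = 32 vertices and E = 4·7 + 8·3 = 52 edges.
F = 2 − V + E = 2 − 32 + 52 = 22.

22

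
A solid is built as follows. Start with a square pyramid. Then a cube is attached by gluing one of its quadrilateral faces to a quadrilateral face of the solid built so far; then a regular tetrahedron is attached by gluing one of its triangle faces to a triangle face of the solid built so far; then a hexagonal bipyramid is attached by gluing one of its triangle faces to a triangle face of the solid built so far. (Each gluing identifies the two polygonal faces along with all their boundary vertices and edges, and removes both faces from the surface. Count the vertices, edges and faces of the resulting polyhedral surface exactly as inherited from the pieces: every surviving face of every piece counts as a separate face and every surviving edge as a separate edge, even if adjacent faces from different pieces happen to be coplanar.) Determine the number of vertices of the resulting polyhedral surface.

A square pyramid: V=5, E=8, F=5.
Attach a cube (V=8, E=12, F=6) along a 4-gon: merge 4 vertices and 4 edges, delete both glued faces → V=9, E=16, F=9.
Attach a regular tetrahedron (V=4, E=6, F=4) along a 3-gon: merge 3 vertices and 3 edges, delete both glued faces → V=10, E=19, F=11.
Attach a hexagonal bipyramid (V=8, E=18, F=12) along a 3-gon: merge 3 vertices and 3 edges, delete both glued faces → V=15, E=34, F=21.
Check: V − E + F = 15 − 34 + 21 = 2.

15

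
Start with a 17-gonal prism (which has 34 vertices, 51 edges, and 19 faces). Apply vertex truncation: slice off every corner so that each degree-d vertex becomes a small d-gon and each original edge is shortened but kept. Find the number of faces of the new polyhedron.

53

Truncation replaces each original edge-end by a new vertex, so V′ = 2E = 102.
Each original edge survives, and each old vertex of degree d contributes d new edges; summing degrees gives Σd = 2E, so E′ = E + 2E = 3E = 153.
Each original face survives and each original vertex becomes one new face: F′ = F + V = 53.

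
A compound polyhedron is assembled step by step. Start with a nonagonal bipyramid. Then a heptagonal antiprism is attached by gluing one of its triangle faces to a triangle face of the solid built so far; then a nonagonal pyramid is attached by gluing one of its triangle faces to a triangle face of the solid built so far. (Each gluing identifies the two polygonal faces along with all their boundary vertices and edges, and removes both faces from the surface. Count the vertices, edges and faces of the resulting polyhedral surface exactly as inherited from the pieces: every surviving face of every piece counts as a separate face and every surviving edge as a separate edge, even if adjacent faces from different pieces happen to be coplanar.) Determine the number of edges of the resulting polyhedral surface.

A nonagonal bipyramid: V=11, E=27, F=18.
Attach a heptagonal antiprism (V=14, E=28, F=16) along a 3-gon: merge 3 vertices and 3 edges, delete both glued faces → V=22, E=52, F=32.
Attach a nonagonal pyramid (V=10, E=18, F=10) along a 3-gon: merge 3 vertices and 3 edges, delete both glued faces → V=29, E=67, F=40.
Check: V − E + F = 29 − 67 + 40 = 2.

67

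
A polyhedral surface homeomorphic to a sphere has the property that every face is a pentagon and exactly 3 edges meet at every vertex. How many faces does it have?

12

Each face has 5 edges and each edge borders two faces, so 2E = 5F.
Each vertex has degree 3, so 3V = 2E and hence V = 5F/3.
Euler: V − E + F = 2 ⇒ (5F/3) − (5F/2) + F = 2.
Multiply by 6: (10 − 15 + 6)F = 12, i.e. 1F = 12.
So F = 12, E = 5·12/2 = 30, V = 5·12/3 = 20.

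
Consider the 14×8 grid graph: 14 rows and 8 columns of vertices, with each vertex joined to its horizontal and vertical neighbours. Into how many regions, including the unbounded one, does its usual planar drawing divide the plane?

The grid has V = 14·8 = 112 vertices and E = 14·7 + 8·13 = 202 edges.
F = 2 − V + E = 2 − 112 + 202 = 92.

92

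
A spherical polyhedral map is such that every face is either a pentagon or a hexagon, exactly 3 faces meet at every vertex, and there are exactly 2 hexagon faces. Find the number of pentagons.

Let x be the number of pentagons; then F = 2 + x.
Edge–face incidences: 2E = 6·2 + 5·x = 12 + 5x.
Every vertex has degree 3, so 3V = 2E.
Euler: V − E + F = 2 ⇒ (2E)/3 − E + (2 + x) = 2.
Multiply by 6: 2·(2E) − 3·(2E) + 6·(2 + x) = 12, i.e. 12 + 6x − (12 + 5x) = 12.
Collecting terms: x = 12.
Then 2E = 12 + 5·12 = 72, so E = 36, V = 2E/3 = 24, F = 2 + 12 = 14.

12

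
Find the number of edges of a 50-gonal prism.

A prism on an n-gon has two n-gon bases and n rectangular sides: V = 2·50 = 100, E = 3·50 = 150, F = 50 + 2 = 52.

150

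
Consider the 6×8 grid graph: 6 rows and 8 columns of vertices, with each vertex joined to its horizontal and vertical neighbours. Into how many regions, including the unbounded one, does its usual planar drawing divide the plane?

The grid has V = 6·8 = 48 vertices and E = 6·7 + 8·5 = 82 edges.
F = 2 − V + E = 2 − 48 + 82 = 36.

36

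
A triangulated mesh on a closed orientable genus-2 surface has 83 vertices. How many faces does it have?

170

χ = 2 − 2·2 = -2, and every face is a triangle so 3F = 2E.
V − E + F = -2 with E = 3F/2 gives 83 − (3/2 − 1)·F = -2, so F = 170 and E = 255.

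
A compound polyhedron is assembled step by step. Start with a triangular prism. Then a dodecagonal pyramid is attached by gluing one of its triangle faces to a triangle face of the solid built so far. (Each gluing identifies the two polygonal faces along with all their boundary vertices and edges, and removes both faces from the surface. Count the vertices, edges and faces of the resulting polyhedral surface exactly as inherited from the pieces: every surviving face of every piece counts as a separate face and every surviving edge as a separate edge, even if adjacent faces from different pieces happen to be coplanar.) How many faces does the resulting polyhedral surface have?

16

A triangular prism: V=6, E=9, F=5.
Attach a dodecagonal pyramid (V=13, E=24, F=13) along a 3-gon: merge 3 vertices and 3 edges, delete both glued faces → V=16, E=30, F=16.
Check: V − E + F = 16 − 30 + 16 = 2.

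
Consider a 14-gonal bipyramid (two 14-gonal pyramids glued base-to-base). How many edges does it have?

A bipyramid over an n-gon has 2n triangular faces and n + 2 vertices: V = 14 + 2 = 16, E = 3·14 = 42, F = 2·14 = 28.
Check: V − E + F = 16 − 42 + 28 = 2.

42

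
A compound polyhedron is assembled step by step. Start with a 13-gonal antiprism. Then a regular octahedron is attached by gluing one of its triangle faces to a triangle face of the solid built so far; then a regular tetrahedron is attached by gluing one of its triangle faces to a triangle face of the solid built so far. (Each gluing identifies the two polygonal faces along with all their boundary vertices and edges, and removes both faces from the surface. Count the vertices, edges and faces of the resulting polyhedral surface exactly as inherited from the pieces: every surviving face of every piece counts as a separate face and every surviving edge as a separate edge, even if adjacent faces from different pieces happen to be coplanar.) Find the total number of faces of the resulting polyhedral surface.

36

A 13-gonal antiprism: V=26, E=52, F=28.
Attach a regular octahedron (V=6, E=12, F=8) along a 3-gon: merge 3 vertices and 3 edges, delete both glued faces → V=29, E=61, F=34.
Attach a regular tetrahedron (V=4, E=6, F=4) along a 3-gon: merge 3 vertices and 3 edges, delete both glued faces → V=30, E=64, F=36.
Check: V − E + F = 30 − 64 + 36 = 2.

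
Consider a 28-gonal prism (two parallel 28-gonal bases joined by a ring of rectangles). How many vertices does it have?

56

A prism on an n-gon has two n-gon bases and n rectangular sides: V = 2·28 = 56, E = 3·28 = 84, F = 28 + 2 = 30.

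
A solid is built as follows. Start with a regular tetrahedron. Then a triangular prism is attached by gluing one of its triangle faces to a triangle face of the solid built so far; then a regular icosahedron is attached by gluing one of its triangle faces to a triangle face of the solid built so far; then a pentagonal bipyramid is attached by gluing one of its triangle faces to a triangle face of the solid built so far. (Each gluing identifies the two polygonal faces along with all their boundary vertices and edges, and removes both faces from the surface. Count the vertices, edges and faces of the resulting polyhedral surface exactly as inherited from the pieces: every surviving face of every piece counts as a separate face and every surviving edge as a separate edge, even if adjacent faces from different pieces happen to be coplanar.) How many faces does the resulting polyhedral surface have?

A regular tetrahedron: V=4, E=6, F=4.
Attach a triangular prism (V=6, E=9, F=5) along a 3-gon: merge 3 vertices and 3 edges, delete both glued faces → V=7, E=12, F=7.
Attach a regular icosahedron (V=12, E=30, F=20) along a 3-gon: merge 3 vertices and 3 edges, delete both glued faces → V=16, E=39, F=25.
Attach a pentagonal bipyramid (V=7, E=15, F=10) along a 3-gon: merge 3 vertices and 3 edges, delete both glued faces → V=20, E=51, F=33.
Check: V − E + F = 20 − 51 + 33 = 2.

33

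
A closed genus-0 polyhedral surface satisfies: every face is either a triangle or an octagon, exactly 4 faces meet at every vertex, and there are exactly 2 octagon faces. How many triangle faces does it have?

Let x be the number of triangles; then F = 2 + x.
Edge–face incidences: 2E = 8·2 + 3·x = 16 + 3x.
Every vertex has degree 4, so 4V = 2E.
Euler: V − E + F = 2 ⇒ (2E)/4 − E + (2 + x) = 2.
Multiply by 8: 2·(2E) − 4·(2E) + 8·(2 + x) = 16, i.e. 16 + 8x − 2·(16 + 3x) = 16.
Collecting terms: 2x − 16 = 16, so 2x = 32, so x = 16.
Then 2E = 16 + 3·16 = 64, so E = 32, V = 2E/4 = 16, F = 2 + 16 = 18.

16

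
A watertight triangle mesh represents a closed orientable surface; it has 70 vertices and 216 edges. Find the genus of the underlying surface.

Every face is a triangle and each edge borders two faces, so 3F = 2·216, giving F = 144.
χ = V − E + F = 70 − 216 + 144 = -2.
For a closed orientable surface χ = 2 − 2g, so g = (2 − (-2))/2 = 2.

2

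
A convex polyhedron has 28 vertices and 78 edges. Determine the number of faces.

52

Here V − E + F = 2.
F = 2 − V + E = 2 − 28 + 78 = 52.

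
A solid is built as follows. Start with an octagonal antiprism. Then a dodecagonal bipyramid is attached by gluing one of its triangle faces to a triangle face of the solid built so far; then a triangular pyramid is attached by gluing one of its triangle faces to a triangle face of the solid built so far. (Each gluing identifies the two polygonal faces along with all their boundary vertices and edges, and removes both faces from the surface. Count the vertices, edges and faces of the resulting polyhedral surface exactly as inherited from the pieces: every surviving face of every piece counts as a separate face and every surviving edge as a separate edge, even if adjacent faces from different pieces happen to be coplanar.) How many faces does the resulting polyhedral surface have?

42

An octagonal antiprism: V=16, E=32, F=18.
Attach a dodecagonal bipyramid (V=14, E=36, F=24) along a 3-gon: merge 3 vertices and 3 edges, delete both glued faces → V=27, E=65, F=40.
Attach a triangular pyramid (V=4, E=6, F=4) along a 3-gon: merge 3 vertices and 3 edges, delete both glued faces → V=28, E=68, F=42.
Check: V − E + F = 28 − 68 + 42 = 2.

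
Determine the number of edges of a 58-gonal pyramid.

116

A pyramid on an n-gon base has one n-gon and n triangles: V = 58 + 1 = 59, E = 2·58 = 116, F = 58 + 1 = 59.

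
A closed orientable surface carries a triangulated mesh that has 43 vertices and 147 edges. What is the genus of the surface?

Every face is a triangle and each edge borders two faces, so 3F = 2·147, giving F = 98.
χ = V − E + F = 43 − 147 + 98 = -6.
For a closed orientable surface χ = 2 − 2g, so g = (2 − (-6))/2 = 4.

4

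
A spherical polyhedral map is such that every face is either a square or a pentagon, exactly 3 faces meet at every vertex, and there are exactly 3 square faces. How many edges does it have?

21

Let x be the number of pentagons; then F = 3 + x.
Edge–face incidences: 2E = 4·3 + 5·x = 12 + 5x.
Every vertex has degree 3, so 3V = 2E.
Euler: V − E + F = 2 ⇒ (2E)/3 − E + (3 + x) = 2.
Multiply by 6: 2·(2E) − 3·(2E) + 6·(3 + x) = 12, i.e. 18 + 6x − (12 + 5x) = 12.
Collecting terms: x + 6 = 12, so x = 6.
Then 2E = 12 + 5·6 = 42, so E = 21, V = 2E/3 = 14, F = 3 + 6 = 9.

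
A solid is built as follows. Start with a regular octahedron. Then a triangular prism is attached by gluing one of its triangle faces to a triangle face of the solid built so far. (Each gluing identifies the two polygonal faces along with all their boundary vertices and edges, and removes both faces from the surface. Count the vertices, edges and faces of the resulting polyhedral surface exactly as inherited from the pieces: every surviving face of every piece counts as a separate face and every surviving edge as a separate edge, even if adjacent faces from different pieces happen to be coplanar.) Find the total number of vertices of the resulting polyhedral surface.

A regular octahedron: V=6, E=12, F=8.
Attach a triangular prism (V=6, E=9, F=5) along a 3-gon: merge 3 vertices and 3 edges, delete both glued faces → V=9, E=18, F=11.
Check: V − E + F = 9 − 18 + 11 = 2.

9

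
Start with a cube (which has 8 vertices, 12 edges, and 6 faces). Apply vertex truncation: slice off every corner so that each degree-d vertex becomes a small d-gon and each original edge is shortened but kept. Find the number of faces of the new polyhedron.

14

Truncation replaces each original edge-end by a new vertex, so V′ = 2E = 24.
Each original edge survives, and each old vertex of degree d contributes d new edges; summing degrees gives Σd = 2E, so E′ = E + 2E = 3E = 36.
Each original face survives and each original vertex becomes one new face: F′ = F + V = 14.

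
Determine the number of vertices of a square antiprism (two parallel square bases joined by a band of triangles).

8

An antiprism on an n-gon has two n-gon caps and 2n triangles: V = 2·4 = 8, E = 4·4 = 16, F = 2·4 + 2 = 10.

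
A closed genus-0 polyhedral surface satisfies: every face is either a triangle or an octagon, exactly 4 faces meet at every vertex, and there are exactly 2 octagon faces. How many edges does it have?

Let x be the number of triangles; then F = 2 + x.
Edge–face incidences: 2E = 8·2 + 3·x = 16 + 3x.
Every vertex has degree 4, so 4V = 2E.
Euler: V − E + F = 2 ⇒ (2E)/4 − E + (2 + x) = 2.
Multiply by 8: 2·(2E) − 4·(2E) + 8·(2 + x) = 16, i.e. 16 + 8x − 2·(16 + 3x) = 16.
Collecting terms: 2x − 16 = 16, so 2x = 32, so x = 16.
Then 2E = 16 + 3·16 = 64, so E = 32, V = 2E/4 = 16, F = 2 + 16 = 18.

32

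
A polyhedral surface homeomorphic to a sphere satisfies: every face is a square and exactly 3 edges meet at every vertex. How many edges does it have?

Each face has 4 edges and each edge borders two faces, so 2E = 4F.
Each vertex has degree 3, so 3V = 2E and hence V = 4F/3.
Euler: V − E + F = 2 ⇒ (4F/3) − (4F/2) + F = 2.
Multiply by 6: (8 − 12 + 6)F = 12, i.e. 2F = 12.
So F = 6, E = 4·6/2 = 12, V = 4·6/3 = 8.

12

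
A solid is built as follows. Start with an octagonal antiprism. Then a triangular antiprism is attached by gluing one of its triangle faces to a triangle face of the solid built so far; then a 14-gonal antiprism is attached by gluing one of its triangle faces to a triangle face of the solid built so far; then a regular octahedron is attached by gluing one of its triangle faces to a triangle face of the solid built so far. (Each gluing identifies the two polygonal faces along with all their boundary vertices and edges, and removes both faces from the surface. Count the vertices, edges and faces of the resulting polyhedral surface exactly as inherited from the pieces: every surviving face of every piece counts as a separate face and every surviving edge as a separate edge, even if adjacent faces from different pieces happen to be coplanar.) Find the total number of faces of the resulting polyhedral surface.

An octagonal antiprism: V=16, E=32, F=18.
Attach a triangular antiprism (V=6, E=12, F=8) along a 3-gon: merge 3 vertices and 3 edges, delete both glued faces → V=19, E=41, F=24.
Attach a 14-gonal antiprism (V=28, E=56, F=30) along a 3-gon: merge 3 vertices and 3 edges, delete both glued faces → V=44, E=94, F=52.
Attach a regular octahedron (V=6, E=12, F=8) along a 3-gon: merge 3 vertices and 3 edges, delete both glued faces → V=47, E=103, F=58.
Check: V − E + F = 47 − 103 + 58 = 2.

58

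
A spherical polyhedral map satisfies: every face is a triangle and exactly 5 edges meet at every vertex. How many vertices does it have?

Each face has 3 edges and each edge borders two faces, so 2E = 3F.
Each vertex has degree 5, so 5V = 2E and hence V = 3F/5.
Euler: V − E + F = 2 ⇒ (3F/5) − (3F/2) + F = 2.
Multiply by 10: (6 − 15 + 10)F = 20, i.e. 1F = 20.
So F = 20, E = 3·20/2 = 30, V = 3·20/5 = 12.

12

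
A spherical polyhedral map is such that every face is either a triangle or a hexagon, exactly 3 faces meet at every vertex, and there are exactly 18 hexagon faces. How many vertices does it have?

Let x be the number of triangles; then F = 18 + x.
Edge–face incidences: 2E = 6·18 + 3·x = 108 + 3x.
Every vertex has degree 3, so 3V = 2E.
Euler: V − E + F = 2 ⇒ (2E)/3 − E + (18 + x) = 2.
Multiply by 6: 2·(2E) − 3·(2E) + 6·(18 + x) = 12, i.e. 108 + 6x − (108 + 3x) = 12.
Collecting terms: 3x = 12, so x = 4.
Then 2E = 108 + 3·4 = 120, so E = 60, V = 2E/3 = 40, F = 18 + 4 = 22.

40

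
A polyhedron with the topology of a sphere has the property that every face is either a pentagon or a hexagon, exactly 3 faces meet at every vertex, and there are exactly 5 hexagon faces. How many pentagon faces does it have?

12

Let x be the number of pentagons; then F = 5 + x.
Edge–face incidences: 2E = 6·5 + 5·x = 30 + 5x.
Every vertex has degree 3, so 3V = 2E.
Euler: V − E + F = 2 ⇒ (2E)/3 − E + (5 + x) = 2.
Multiply by 6: 2·(2E) − 3·(2E) + 6·(5 + x) = 12, i.e. 30 + 6x − (30 + 5x) = 12.
Collecting terms: x = 12.
Then 2E = 30 + 5·12 = 90, so E = 45, V = 2E/3 = 30, F = 5 + 12 = 17.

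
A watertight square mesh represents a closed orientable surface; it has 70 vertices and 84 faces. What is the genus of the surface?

Every face is a square, so 2E = 4·84 = 336, giving E = 168.
χ = V − E + F = 70 − 168 + 84 = -14.
For a closed orientable surface χ = 2 − 2g, so g = (2 − (-14))/2 = 8.

8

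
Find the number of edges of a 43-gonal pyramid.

A pyramid on an n-gon base has one n-gon and n triangles: V = 43 + 1 = 44, E = 2·43 = 86, F = 43 + 1 = 44.

86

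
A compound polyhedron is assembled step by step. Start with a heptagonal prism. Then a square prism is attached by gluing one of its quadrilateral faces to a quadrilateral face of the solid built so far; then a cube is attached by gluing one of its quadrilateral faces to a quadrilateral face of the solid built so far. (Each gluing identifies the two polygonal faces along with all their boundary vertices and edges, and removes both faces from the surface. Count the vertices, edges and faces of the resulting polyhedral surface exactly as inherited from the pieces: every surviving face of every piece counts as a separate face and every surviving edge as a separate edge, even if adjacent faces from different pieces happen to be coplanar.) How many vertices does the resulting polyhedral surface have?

A heptagonal prism: V=14, E=21, F=9.
Attach a square prism (V=8, E=12, F=6) along a 4-gon: merge 4 vertices and 4 edges, delete both glued faces → V=18, E=29, F=13.
Attach a cube (V=8, E=12, F=6) along a 4-gon: merge 4 vertices and 4 edges, delete both glued faces → V=22, E=37, F=17.
Check: V − E + F = 22 − 37 + 17 = 2.

22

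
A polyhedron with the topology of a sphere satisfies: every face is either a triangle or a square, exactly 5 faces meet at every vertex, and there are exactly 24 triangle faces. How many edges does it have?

Let x be the number of squares; then F = 24 + x.
Edge–face incidences: 2E = 3·24 + 4·x = 72 + 4x.
Every vertex has degree 5, so 5V = 2E.
Euler: V − E + F = 2 ⇒ (2E)/5 − E + (24 + x) = 2.
Multiply by 10: 2·(2E) − 5·(2E) + 10·(24 + x) = 20, i.e. 240 + 10x − 3·(72 + 4x) = 20.
Collecting terms: −2x + 24 = 20, so −2x = −4, so x = 2.
Then 2E = 72 + 4·2 = 80, so E = 40, V = 2E/5 = 16, F = 24 + 2 = 26.

40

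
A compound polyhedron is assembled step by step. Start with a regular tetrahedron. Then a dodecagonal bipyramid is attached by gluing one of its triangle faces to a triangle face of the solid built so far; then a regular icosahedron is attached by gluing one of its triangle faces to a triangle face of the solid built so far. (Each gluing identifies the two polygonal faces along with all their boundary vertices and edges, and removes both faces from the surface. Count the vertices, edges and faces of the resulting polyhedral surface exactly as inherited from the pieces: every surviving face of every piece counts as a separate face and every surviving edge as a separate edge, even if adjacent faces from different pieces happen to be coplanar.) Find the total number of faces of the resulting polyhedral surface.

A regular tetrahedron: V=4, E=6, F=4.
Attach a dodecagonal bipyramid (V=14, E=36, F=24) along a 3-gon: merge 3 vertices and 3 edges, delete both glued faces → V=15, E=39, F=26.
Attach a regular icosahedron (V=12, E=30, F=20) along a 3-gon: merge 3 vertices and 3 edges, delete both glued faces → V=24, E=66, F=44.
Check: V − E + F = 24 − 66 + 44 = 2.

44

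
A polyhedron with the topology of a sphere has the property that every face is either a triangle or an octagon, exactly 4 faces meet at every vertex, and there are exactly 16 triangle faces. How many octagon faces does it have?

2

Let x be the number of octagons; then F = 16 + x.
Edge–face incidences: 2E = 3·16 + 8·x = 48 + 8x.
Every vertex has degree 4, so 4V = 2E.
Euler: V − E + F = 2 ⇒ (2E)/4 − E + (16 + x) = 2.
Multiply by 8: 2·(2E) − 4·(2E) + 8·(16 + x) = 16, i.e. 128 + 8x − 2·(48 + 8x) = 16.
Collecting terms: −8x + 32 = 16, so −8x = −16, so x = 2.
Then 2E = 48 + 8·2 = 64, so E = 32, V = 2E/4 = 16, F = 16 + 2 = 18.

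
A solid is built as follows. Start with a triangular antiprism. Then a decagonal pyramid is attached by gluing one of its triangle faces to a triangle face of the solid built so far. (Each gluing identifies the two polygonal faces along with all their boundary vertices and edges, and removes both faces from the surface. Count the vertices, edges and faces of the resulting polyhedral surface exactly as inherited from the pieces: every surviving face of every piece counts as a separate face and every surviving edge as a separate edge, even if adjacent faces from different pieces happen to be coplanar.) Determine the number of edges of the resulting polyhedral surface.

A triangular antiprism: V=6, E=12, F=8.
Attach a decagonal pyramid (V=11, E=20, F=11) along a 3-gon: merge 3 vertices and 3 edges, delete both glued faces → V=14, E=29, F=17.
Check: V − E + F = 14 − 29 + 17 = 2.

29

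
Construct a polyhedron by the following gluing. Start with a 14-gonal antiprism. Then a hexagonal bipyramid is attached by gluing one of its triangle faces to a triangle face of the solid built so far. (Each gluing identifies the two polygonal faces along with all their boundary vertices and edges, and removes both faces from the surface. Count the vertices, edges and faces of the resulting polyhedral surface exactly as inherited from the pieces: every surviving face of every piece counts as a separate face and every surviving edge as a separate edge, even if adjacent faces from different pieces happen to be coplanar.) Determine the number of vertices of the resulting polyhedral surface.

33

A 14-gonal antiprism: V=28, E=56, F=30.
Attach a hexagonal bipyramid (V=8, E=18, F=12) along a 3-gon: merge 3 vertices and 3 edges, delete both glued faces → V=33, E=71, F=40.
Check: V − E + F = 33 − 71 + 40 = 2.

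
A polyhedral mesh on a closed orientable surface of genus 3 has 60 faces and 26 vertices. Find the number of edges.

90

For a closed orientable surface of genus 3, χ = 2 − 2·3 = -4.
E = V + F − (-4) = 26 + 60 − (-4) = 90.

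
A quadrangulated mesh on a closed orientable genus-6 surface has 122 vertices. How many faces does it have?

132

χ = 2 − 2·6 = -10, and every face is a square so 4F = 2E.
V − E + F = -10 with E = 4F/2 gives 122 − (4/2 − 1)·F = -10, so F = 132 and E = 264.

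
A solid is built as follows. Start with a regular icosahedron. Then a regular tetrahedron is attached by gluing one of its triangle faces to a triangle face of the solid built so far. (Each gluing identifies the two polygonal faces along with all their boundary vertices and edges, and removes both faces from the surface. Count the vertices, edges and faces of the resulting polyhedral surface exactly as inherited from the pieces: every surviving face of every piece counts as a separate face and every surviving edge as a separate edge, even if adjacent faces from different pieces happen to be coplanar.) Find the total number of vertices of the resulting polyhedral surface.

A regular icosahedron: V=12, E=30, F=20.
Attach a regular tetrahedron (V=4, E=6, F=4) along a 3-gon: merge 3 vertices and 3 edges, delete both glued faces → V=13, E=33, F=22.
Check: V − E + F = 13 − 33 + 22 = 2.

13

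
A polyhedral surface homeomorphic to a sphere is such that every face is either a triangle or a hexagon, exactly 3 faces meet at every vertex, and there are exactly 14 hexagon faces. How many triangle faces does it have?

Let x be the number of triangles; then F = 14 + x.
Edge–face incidences: 2E = 6·14 + 3·x = 84 + 3x.
Every vertex has degree 3, so 3V = 2E.
Euler: V − E + F = 2 ⇒ (2E)/3 − E + (14 + x) = 2.
Multiply by 6: 2·(2E) − 3·(2E) + 6·(14 + x) = 12, i.e. 84 + 6x − (84 + 3x) = 12.
Collecting terms: 3x = 12, so x = 4.
Then 2E = 84 + 3·4 = 96, so E = 48, V = 2E/3 = 32, F = 14 + 4 = 18.

4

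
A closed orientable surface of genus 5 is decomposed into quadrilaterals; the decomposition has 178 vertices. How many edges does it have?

372

χ = 2 − 2·5 = -8, and every face is a square so 4F = 2E.
V − E + F = -8 with E = 4F/2 gives 178 − (4/2 − 1)·F = -8, so F = 186 and E = 372.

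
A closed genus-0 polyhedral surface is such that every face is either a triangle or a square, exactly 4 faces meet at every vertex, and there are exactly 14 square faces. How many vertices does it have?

Let x be the number of triangles; then F = 14 + x.
Edge–face incidences: 2E = 4·14 + 3·x = 56 + 3x.
Every vertex has degree 4, so 4V = 2E.
Euler: V − E + F = 2 ⇒ (2E)/4 − E + (14 + x) = 2.
Multiply by 8: 2·(2E) − 4·(2E) + 8·(14 + x) = 16, i.e. 112 + 8x − 2·(56 + 3x) = 16.
Collecting terms: 2x = 16, so x = 8.
Then 2E = 56 + 3·8 = 80, so E = 40, V = 2E/4 = 20, F = 14 + 8 = 22.

20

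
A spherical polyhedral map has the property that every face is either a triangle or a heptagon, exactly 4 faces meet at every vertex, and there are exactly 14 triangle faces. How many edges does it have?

28

Let x be the number of heptagons; then F = 14 + x.
Edge–face incidences: 2E = 3·14 + 7·x = 42 + 7x.
Every vertex has degree 4, so 4V = 2E.
Euler: V − E + F = 2 ⇒ (2E)/4 − E + (14 + x) = 2.
Multiply by 8: 2·(2E) − 4·(2E) + 8·(14 + x) = 16, i.e. 112 + 8x − 2·(42 + 7x) = 16.
Collecting terms: −6x + 28 = 16, so −6x = −12, so x = 2.
Then 2E = 42 + 7·2 = 56, so E = 28, V = 2E/4 = 14, F = 14 + 2 = 16.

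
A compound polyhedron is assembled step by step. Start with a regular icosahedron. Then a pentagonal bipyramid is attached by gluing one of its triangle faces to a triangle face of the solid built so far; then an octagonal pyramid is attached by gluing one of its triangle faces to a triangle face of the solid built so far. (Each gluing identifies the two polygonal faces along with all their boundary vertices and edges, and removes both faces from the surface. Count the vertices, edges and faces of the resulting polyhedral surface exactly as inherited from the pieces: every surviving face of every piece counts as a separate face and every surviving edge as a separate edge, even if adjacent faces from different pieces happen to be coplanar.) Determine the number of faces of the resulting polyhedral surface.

A regular icosahedron: V=12, E=30, F=20.
Attach a pentagonal bipyramid (V=7, E=15, F=10) along a 3-gon: merge 3 vertices and 3 edges, delete both glued faces → V=16, E=42, F=28.
Attach an octagonal pyramid (V=9, E=16, F=9) along a 3-gon: merge 3 vertices and 3 edges, delete both glued faces → V=22, E=55, F=35.
Check: V − E + F = 22 − 55 + 35 = 2.

35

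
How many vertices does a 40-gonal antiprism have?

An antiprism on an n-gon has two n-gon caps and 2n triangles: V = 2·40 = 80, E = 4·40 = 160, F = 2·40 + 2 = 82.
Check: V − E + F = 80 − 160 + 82 = 2.

80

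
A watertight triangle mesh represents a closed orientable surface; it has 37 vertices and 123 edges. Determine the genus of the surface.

Every face is a triangle and each edge borders two faces, so 3F = 2·123, giving F = 82.
χ = V − E + F = 37 − 123 + 82 = -4.
For a closed orientable surface χ = 2 − 2g, so g = (2 − (-4))/2 = 3.

3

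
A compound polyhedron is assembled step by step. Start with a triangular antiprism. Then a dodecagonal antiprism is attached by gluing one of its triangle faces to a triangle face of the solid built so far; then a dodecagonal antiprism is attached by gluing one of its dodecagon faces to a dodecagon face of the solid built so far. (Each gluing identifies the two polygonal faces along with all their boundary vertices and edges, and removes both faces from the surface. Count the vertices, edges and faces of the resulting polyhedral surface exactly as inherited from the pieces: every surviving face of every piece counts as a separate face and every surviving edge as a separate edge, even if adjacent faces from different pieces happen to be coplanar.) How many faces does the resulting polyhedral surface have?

A triangular antiprism: V=6, E=12, F=8.
Attach a dodecagonal antiprism (V=24, E=48, F=26) along a 3-gon: merge 3 vertices and 3 edges, delete both glued faces → V=27, E=57, F=32.
Attach a dodecagonal antiprism (V=24, E=48, F=26) along a 12-gon: merge 12 vertices and 12 edges, delete both glued faces → V=39, E=93, F=56.
Check: V − E + F = 39 − 93 + 56 = 2.

56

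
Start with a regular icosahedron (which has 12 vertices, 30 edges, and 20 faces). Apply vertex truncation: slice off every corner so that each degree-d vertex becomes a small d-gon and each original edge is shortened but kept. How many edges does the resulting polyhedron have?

Truncation replaces each original edge-end by a new vertex, so V′ = 2E = 60.
Each original edge survives, and each old vertex of degree d contributes d new edges; summing degrees gives Σd = 2E, so E′ = E + 2E = 3E = 90.
Each original face survives and each original vertex becomes one new face: F′ = F + V = 32.

90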